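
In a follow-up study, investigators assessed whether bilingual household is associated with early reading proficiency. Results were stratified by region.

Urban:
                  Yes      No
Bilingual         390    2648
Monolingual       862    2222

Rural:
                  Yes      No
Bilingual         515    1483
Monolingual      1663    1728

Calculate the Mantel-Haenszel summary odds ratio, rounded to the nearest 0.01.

0.37

OR_MH = Σ(aᵢdᵢ/nᵢ) / Σ(bᵢcᵢ/nᵢ), where nᵢ is the stratum total.
Stratum 1 (Urban): n = 6122; a·d/n = 390·2222/6122 = 141.5518; b·c/n = 2648·862/6122 = 372.8481
Stratum 2 (Rural): n = 5389; a·d/n = 515·1728/5389 = 165.1364; b·c/n = 1483·1663/5389 = 457.6413
OR_MH = (141.5518 + 165.1364) / (372.8481 + 457.6413) = 306.6882 / 830.4894 = 0.36929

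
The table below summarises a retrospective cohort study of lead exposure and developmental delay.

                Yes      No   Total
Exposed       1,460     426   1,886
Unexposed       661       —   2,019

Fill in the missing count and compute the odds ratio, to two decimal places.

7.04

The missing cell is in the unexposed row: 2019 − 661 = 1358.
So a = 1460, b = 426, c = 661, d = 1358.
OR = (a·d)/(b·c) = (1460 × 1358) / (426 × 661) = 1982680 / 281586 = 7.04112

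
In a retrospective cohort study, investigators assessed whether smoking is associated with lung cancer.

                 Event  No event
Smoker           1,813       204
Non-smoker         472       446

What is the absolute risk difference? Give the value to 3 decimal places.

Cells: a = 1813, b = 204, c = 472, d = 446.
Risk in exposed = 1813/2017 = 0.898860; risk in unexposed = 472/918 = 0.514161.
Risk difference = 0.898860 − 0.514161 = 0.384698

0.385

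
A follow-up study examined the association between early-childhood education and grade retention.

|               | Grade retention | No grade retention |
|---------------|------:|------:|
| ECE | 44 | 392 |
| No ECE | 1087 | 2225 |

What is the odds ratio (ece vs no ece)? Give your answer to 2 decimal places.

Cells: a = 44, b = 392, c = 1087, d = 2225.
OR = (a·d)/(b·c) = (44 × 2225) / (392 × 1087) = 97900 / 426104 = 0.22976
Exposure is associated with lower odds of grade retention (OR = 0.23 < 1).

0.23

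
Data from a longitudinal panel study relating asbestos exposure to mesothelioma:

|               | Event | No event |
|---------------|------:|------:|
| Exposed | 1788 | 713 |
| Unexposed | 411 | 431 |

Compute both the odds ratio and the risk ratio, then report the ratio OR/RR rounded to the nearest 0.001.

Cells: a = 1788, b = 713, c = 411, d = 431.
OR = (1788·431)/(713·411) = 770628/293043 = 2.62974
Risk in exposed = 1788/2501 = 0.71491; risk in unexposed = 411/842 = 0.48812; RR = 1.46462
OR/RR = 2.62974 / 1.46462 = 1.79552
The outcome is not rare, so the OR lies further from 1 than the RR.

1.796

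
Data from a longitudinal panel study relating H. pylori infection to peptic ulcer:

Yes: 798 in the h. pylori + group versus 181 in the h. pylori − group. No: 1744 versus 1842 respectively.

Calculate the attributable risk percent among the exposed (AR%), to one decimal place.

From the description: a = 798, b = 1744, c = 181, d = 1842.
Risk in exposed = 798/2542 = 0.31393; risk in unexposed = 181/2023 = 0.08947.
RR = 0.31393/0.08947 = 3.50869
AR% = (RR − 1)/RR × 100 = (3.50869 − 1)/3.50869 × 100 = 71.4993%

71.5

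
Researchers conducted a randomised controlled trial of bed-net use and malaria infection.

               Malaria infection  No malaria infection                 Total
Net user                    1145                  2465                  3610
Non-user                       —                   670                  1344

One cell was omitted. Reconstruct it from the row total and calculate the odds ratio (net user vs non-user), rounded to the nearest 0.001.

The missing cell is in the unexposed row: 1344 − 670 = 674.
So a = 1145, b = 2465, c = 674, d = 670.
OR = (a·d)/(b·c) = (1145 × 670) / (2465 × 674) = 767150 / 1661410 = 0.46175

0.462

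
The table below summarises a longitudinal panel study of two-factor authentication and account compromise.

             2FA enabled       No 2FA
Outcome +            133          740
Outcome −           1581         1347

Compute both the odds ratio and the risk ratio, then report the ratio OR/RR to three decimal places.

0.700

Reading the table with exposure as columns: a = 133 (2FA enabled, case), b = 1581 (2FA enabled, non-case), c = 740 (No 2FA, case), d = 1347.
OR = (133·1347)/(1581·740) = 179151/1169940 = 0.15313
Risk in exposed = 133/1714 = 0.07760; risk in unexposed = 740/2087 = 0.35458; RR = 0.21884
OR/RR = 0.15313 / 0.21884 = 0.69972
The outcome is not rare, so the OR lies further from 1 than the RR.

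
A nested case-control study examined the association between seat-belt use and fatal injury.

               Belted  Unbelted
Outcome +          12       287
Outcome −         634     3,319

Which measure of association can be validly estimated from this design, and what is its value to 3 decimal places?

Reading the table with exposure as columns: a = 12 (Belted, case), b = 634 (Belted, non-case), c = 287 (Unbelted, case), d = 3319.
This is a nested case-control study: participants were sampled on outcome status, so risks in the source population cannot be estimated directly — relative risk is not valid here. The odds ratio is the appropriate measure.
OR = (a·d)/(b·c) = (12 × 3319) / (634 × 287) = 39828 / 181958 = 0.21889

0.219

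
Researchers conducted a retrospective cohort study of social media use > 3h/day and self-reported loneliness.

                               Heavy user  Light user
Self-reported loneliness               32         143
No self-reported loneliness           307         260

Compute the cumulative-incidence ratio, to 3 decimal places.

0.266

Reading the table with exposure as columns: a = 32 (Heavy user, case), b = 307 (Heavy user, non-case), c = 143 (Light user, case), d = 260.
Risk in exposed = 32/339 = 0.09440; risk in unexposed = 143/403 = 0.35484.
RR = 0.09440 / 0.35484 = 0.26602
The risk is 73% lower among the exposed than among the unexposed.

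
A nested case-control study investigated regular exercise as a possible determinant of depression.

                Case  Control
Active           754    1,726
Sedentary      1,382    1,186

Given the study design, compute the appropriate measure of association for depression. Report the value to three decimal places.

Cells: a = 754, b = 1726, c = 1382, d = 1186.
This is a nested case-control study: participants were sampled on outcome status, so risks in the source population cannot be estimated directly — relative risk is not valid here. The odds ratio is the appropriate measure.
OR = (a·d)/(b·c) = (754 × 1186) / (1726 × 1382) = 894244 / 2385332 = 0.37489

0.375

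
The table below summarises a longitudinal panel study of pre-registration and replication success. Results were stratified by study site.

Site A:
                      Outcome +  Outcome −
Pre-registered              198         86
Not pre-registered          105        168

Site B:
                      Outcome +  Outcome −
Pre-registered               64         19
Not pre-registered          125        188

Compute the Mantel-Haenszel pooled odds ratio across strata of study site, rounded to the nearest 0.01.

OR_MH = Σ(aᵢdᵢ/nᵢ) / Σ(bᵢcᵢ/nᵢ), where nᵢ is the stratum total.
Stratum 1 (Site A): n = 557; a·d/n = 198·168/557 = 59.7199; b·c/n = 86·105/557 = 16.2118
Stratum 2 (Site B): n = 396; a·d/n = 64·188/396 = 30.3838; b·c/n = 19·125/396 = 5.9975
OR_MH = (59.7199 + 30.3838) / (16.2118 + 5.9975) = 90.1038 / 22.2093 = 4.05702

4.06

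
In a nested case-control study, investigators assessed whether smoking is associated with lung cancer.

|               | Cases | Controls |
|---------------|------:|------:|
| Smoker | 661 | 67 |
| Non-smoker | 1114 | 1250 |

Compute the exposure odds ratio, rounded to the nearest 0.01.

Cells: a = 661, b = 67, c = 1114, d = 1250.
OR = (a·d)/(b·c) = (661 × 1250) / (67 × 1114) = 826250 / 74638 = 11.07010
The odds of lung cancer are about 11.07 times as high in the smoker group.

11.07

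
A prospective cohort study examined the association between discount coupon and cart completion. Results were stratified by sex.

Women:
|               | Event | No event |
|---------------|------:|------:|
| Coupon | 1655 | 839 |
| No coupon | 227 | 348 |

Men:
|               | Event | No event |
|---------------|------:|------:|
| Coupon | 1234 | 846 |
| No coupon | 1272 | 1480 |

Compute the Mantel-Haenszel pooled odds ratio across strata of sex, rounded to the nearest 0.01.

OR_MH = Σ(aᵢdᵢ/nᵢ) / Σ(bᵢcᵢ/nᵢ), where nᵢ is the stratum total.
Stratum 1 (Women): n = 3069; a·d/n = 1655·348/3069 = 187.6637; b·c/n = 839·227/3069 = 62.0570
Stratum 2 (Men): n = 4832; a·d/n = 1234·1480/4832 = 377.9636; b·c/n = 846·1272/4832 = 222.7053
OR_MH = (187.6637 + 377.9636) / (62.0570 + 222.7053) = 565.6273 / 284.7623 = 1.98631

1.99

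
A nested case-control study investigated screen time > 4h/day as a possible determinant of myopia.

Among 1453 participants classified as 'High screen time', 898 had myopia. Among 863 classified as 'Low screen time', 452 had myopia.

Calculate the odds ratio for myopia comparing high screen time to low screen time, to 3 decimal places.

From the description: a = 898, b = 555, c = 452, d = 411.
OR = (a·d)/(b·c) = (898 × 411) / (555 × 452) = 369078 / 250860 = 1.47125
The odds of myopia are about 1.47 times as high in the high screen time group.

1.471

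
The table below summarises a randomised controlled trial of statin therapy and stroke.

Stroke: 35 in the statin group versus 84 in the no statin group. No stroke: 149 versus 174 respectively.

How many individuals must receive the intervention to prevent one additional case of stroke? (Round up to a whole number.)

8

Risk in treated group = 35/184 = 0.19022; risk in control = 84/258 = 0.32558.
Absolute risk reduction = 0.32558 − 0.19022 = 0.13536
NNT = 1 / ARR = 1 / 0.13536 = 7.387 → round up → 8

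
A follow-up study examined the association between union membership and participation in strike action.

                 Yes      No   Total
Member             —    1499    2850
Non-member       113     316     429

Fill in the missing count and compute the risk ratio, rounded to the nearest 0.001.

The missing cell is in the exposed row: 2850 − 1499 = 1351.
So a = 1351, b = 1499, c = 113, d = 316.
RR = [a/(a+b)] / [c/(c+d)] = (1351/2850) / (113/429) = 0.47404/0.26340 = 1.79966

1.800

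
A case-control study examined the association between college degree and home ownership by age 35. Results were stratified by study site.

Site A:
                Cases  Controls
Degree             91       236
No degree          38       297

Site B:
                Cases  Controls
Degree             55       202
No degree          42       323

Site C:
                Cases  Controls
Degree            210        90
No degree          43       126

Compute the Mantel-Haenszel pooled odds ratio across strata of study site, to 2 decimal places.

3.55

OR_MH = Σ(aᵢdᵢ/nᵢ) / Σ(bᵢcᵢ/nᵢ), where nᵢ is the stratum total.
Stratum 1 (Site A): n = 662; a·d/n = 91·297/662 = 40.8263; b·c/n = 236·38/662 = 13.5468
Stratum 2 (Site B): n = 622; a·d/n = 55·323/622 = 28.5611; b·c/n = 202·42/622 = 13.6399
Stratum 3 (Site C): n = 469; a·d/n = 210·126/469 = 56.4179; b·c/n = 90·43/469 = 8.2516
OR_MH = (40.8263 + 28.5611 + 56.4179) / (13.5468 + 13.6399 + 8.2516) = 125.8053 / 35.4383 = 3.54998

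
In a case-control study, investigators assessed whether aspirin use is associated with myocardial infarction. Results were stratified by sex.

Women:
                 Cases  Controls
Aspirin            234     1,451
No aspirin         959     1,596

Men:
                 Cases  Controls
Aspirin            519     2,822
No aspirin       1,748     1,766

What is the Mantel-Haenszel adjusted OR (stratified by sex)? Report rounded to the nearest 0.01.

0.21

OR_MH = Σ(aᵢdᵢ/nᵢ) / Σ(bᵢcᵢ/nᵢ), where nᵢ is the stratum total.
Stratum 1 (Women): n = 4240; a·d/n = 234·1596/4240 = 88.0811; b·c/n = 1451·959/4240 = 328.1861
Stratum 2 (Men): n = 6855; a·d/n = 519·1766/6855 = 133.7059; b·c/n = 2822·1748/6855 = 719.5997
OR_MH = (88.0811 + 133.7059) / (328.1861 + 719.5997) = 221.7870 / 1047.7858 = 0.21167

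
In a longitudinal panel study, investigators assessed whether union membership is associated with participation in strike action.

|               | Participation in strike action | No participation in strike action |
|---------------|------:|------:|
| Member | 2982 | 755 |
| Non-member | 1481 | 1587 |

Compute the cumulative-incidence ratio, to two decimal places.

Cells: a = 2982, b = 755, c = 1481, d = 1587.
Risk in exposed = 2982/3737 = 0.79797; risk in unexposed = 1481/3068 = 0.48272.
RR = 0.79797 / 0.48272 = 1.65305
The risk among the exposed is 1.65 times that among the unexposed.

1.65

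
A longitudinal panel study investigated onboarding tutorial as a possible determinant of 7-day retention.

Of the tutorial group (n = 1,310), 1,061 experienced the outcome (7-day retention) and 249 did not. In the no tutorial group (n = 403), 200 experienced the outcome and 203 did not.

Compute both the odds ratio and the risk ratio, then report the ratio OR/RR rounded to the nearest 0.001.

2.650

From the description: a = 1061, b = 249, c = 200, d = 203.
OR = (1061·203)/(249·200) = 215383/49800 = 4.32496
Risk in exposed = 1061/1310 = 0.80992; risk in unexposed = 200/403 = 0.49628; RR = 1.63200
OR/RR = 4.32496 / 1.63200 = 2.65010
The outcome is not rare, so the OR lies further from 1 than the RR.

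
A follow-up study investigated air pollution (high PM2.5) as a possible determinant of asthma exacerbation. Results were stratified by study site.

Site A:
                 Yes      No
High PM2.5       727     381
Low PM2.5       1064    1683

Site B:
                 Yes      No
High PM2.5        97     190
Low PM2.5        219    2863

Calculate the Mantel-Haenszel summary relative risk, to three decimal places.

1.870

RR_MH = Σ(aᵢ·n₀ᵢ/nᵢ) / Σ(cᵢ·n₁ᵢ/nᵢ), with n₁ᵢ = aᵢ+bᵢ (exposed), n₀ᵢ = cᵢ+dᵢ (unexposed), nᵢ = n₁ᵢ+n₀ᵢ.
Stratum 1 (Site A): n₁ = 1108, n₀ = 2747, n = 3855; a·n₀/n = 727·2747/3855 = 518.0464; c·n₁/n = 1064·1108/3855 = 305.8137
Stratum 2 (Site B): n₁ = 287, n₀ = 3082, n = 3369; a·n₀/n = 97·3082/3369 = 88.7367; c·n₁/n = 219·287/3369 = 18.6563
RR_MH = (518.0464 + 88.7367) / (305.8137 + 18.6563) = 606.7832 / 324.4700 = 1.87007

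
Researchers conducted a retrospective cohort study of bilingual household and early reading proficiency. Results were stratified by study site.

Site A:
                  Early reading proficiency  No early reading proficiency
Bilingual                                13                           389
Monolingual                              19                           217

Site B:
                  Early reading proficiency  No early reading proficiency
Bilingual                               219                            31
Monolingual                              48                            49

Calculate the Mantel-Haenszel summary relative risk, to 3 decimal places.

RR_MH = Σ(aᵢ·n₀ᵢ/nᵢ) / Σ(cᵢ·n₁ᵢ/nᵢ), with n₁ᵢ = aᵢ+bᵢ (exposed), n₀ᵢ = cᵢ+dᵢ (unexposed), nᵢ = n₁ᵢ+n₀ᵢ.
Stratum 1 (Site A): n₁ = 402, n₀ = 236, n = 638; a·n₀/n = 13·236/638 = 4.8088; c·n₁/n = 19·402/638 = 11.9718
Stratum 2 (Site B): n₁ = 250, n₀ = 97, n = 347; a·n₀/n = 219·97/347 = 61.2190; c·n₁/n = 48·250/347 = 34.5821
RR_MH = (4.8088 + 61.2190) / (11.9718 + 34.5821) = 66.0278 / 46.5539 = 1.41831

1.418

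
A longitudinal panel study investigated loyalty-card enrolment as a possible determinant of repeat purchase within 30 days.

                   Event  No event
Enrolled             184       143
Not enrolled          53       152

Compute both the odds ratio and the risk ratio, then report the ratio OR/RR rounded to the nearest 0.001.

Cells: a = 184, b = 143, c = 53, d = 152.
OR = (184·152)/(143·53) = 27968/7579 = 3.69020
Risk in exposed = 184/327 = 0.56269; risk in unexposed = 53/205 = 0.25854; RR = 2.17645
OR/RR = 3.69020 / 2.17645 = 1.69551
The outcome is not rare, so the OR lies further from 1 than the RR.

1.696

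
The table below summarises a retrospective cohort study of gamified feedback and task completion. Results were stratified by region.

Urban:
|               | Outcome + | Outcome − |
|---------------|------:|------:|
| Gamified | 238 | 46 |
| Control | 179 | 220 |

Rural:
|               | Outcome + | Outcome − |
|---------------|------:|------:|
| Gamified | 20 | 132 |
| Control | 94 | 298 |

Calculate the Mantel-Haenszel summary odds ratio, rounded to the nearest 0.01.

2.51

OR_MH = Σ(aᵢdᵢ/nᵢ) / Σ(bᵢcᵢ/nᵢ), where nᵢ is the stratum total.
Stratum 1 (Urban): n = 683; a·d/n = 238·220/683 = 76.6618; b·c/n = 46·179/683 = 12.0556
Stratum 2 (Rural): n = 544; a·d/n = 20·298/544 = 10.9559; b·c/n = 132·94/544 = 22.8088
OR_MH = (76.6618 + 10.9559) / (12.0556 + 22.8088) = 87.6177 / 34.8645 = 2.51309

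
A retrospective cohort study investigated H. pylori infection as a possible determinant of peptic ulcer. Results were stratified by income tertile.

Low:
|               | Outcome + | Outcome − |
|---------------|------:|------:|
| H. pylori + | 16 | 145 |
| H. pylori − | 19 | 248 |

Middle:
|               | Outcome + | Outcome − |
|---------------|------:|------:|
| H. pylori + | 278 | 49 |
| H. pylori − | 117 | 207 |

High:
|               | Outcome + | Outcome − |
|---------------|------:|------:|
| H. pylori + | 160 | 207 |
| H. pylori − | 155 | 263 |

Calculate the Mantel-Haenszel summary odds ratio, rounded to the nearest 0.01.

OR_MH = Σ(aᵢdᵢ/nᵢ) / Σ(bᵢcᵢ/nᵢ), where nᵢ is the stratum total.
Stratum 1 (Low): n = 428; a·d/n = 16·248/428 = 9.2710; b·c/n = 145·19/428 = 6.4369
Stratum 2 (Middle): n = 651; a·d/n = 278·207/651 = 88.3963; b·c/n = 49·117/651 = 8.8065
Stratum 3 (High): n = 785; a·d/n = 160·263/785 = 53.6051; b·c/n = 207·155/785 = 40.8726
OR_MH = (9.2710 + 88.3963 + 53.6051) / (6.4369 + 8.8065 + 40.8726) = 151.2724 / 56.1160 = 2.69571

2.70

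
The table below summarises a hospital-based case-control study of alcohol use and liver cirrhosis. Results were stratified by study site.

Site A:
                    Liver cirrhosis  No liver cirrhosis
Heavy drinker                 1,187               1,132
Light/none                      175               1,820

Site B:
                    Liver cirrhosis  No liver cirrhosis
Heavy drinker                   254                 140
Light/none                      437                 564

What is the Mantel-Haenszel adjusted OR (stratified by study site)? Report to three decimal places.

OR_MH = Σ(aᵢdᵢ/nᵢ) / Σ(bᵢcᵢ/nᵢ), where nᵢ is the stratum total.
Stratum 1 (Site A): n = 4314; a·d/n = 1187·1820/4314 = 500.7742; b·c/n = 1132·175/4314 = 45.9203
Stratum 2 (Site B): n = 1395; a·d/n = 254·564/1395 = 102.6925; b·c/n = 140·437/1395 = 43.8566
OR_MH = (500.7742 + 102.6925) / (45.9203 + 43.8566) = 603.4667 / 89.7769 = 6.72185

6.722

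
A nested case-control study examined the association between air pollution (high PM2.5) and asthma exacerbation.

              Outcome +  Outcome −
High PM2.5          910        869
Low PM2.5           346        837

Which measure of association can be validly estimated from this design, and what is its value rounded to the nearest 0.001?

2.533

Cells: a = 910, b = 869, c = 346, d = 837.
This is a nested case-control study: participants were sampled on outcome status, so risks in the source population cannot be estimated directly — relative risk is not valid here. The odds ratio is the appropriate measure.
OR = (a·d)/(b·c) = (910 × 837) / (869 × 346) = 761670 / 300674 = 2.53321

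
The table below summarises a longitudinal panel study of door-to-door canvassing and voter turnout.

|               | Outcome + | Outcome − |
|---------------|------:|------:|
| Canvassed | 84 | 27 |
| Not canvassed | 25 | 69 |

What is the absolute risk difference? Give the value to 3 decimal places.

0.491

Cells: a = 84, b = 27, c = 25, d = 69.
Risk in exposed = 84/111 = 0.756757; risk in unexposed = 25/94 = 0.265957.
Risk difference = 0.756757 − 0.265957 = 0.490799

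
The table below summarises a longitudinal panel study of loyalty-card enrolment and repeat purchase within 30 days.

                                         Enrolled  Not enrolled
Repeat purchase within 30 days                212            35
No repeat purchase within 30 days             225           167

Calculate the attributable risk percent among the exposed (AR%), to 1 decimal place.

64.3

Reading the table with exposure as columns: a = 212 (Enrolled, case), b = 225 (Enrolled, non-case), c = 35 (Not enrolled, case), d = 167.
Risk in exposed = 212/437 = 0.48513; risk in unexposed = 35/202 = 0.17327.
RR = 0.48513/0.17327 = 2.79987
AR% = (RR − 1)/RR × 100 = (2.79987 − 1)/2.79987 × 100 = 64.2840%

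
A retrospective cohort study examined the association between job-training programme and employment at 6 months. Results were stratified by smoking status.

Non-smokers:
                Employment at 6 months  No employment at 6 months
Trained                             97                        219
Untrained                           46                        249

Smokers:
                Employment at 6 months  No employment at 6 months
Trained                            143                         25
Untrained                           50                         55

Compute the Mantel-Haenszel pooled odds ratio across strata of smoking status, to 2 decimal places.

3.24

OR_MH = Σ(aᵢdᵢ/nᵢ) / Σ(bᵢcᵢ/nᵢ), where nᵢ is the stratum total.
Stratum 1 (Non-smokers): n = 611; a·d/n = 97·249/611 = 39.5303; b·c/n = 219·46/611 = 16.4877
Stratum 2 (Smokers): n = 273; a·d/n = 143·55/273 = 28.8095; b·c/n = 25·50/273 = 4.5788
OR_MH = (39.5303 + 28.8095) / (16.4877 + 4.5788) = 68.3398 / 21.0665 = 3.24401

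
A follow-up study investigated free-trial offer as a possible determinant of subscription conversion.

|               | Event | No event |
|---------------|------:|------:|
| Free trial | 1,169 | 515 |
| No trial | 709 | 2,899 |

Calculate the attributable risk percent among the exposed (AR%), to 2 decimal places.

71.69

Cells: a = 1169, b = 515, c = 709, d = 2899.
Risk in exposed = 1169/1684 = 0.69418; risk in unexposed = 709/3608 = 0.19651.
RR = 0.69418/0.19651 = 3.53259
AR% = (RR − 1)/RR × 100 = (3.53259 − 1)/3.53259 × 100 = 71.6921%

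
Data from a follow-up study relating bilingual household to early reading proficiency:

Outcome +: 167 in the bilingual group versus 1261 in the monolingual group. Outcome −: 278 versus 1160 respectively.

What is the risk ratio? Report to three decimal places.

0.721

From the description: a = 167, b = 278, c = 1261, d = 1160.
Risk in exposed = 167/445 = 0.37528; risk in unexposed = 1261/2421 = 0.52086.
RR = 0.37528 / 0.52086 = 0.72050
The risk is 28% lower among the exposed than among the unexposed.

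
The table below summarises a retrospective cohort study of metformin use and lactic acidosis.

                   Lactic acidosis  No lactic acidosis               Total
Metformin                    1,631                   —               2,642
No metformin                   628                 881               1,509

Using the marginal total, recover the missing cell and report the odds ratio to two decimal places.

The missing cell is in the exposed row: 2642 − 1631 = 1011.
So a = 1631, b = 1011, c = 628, d = 881.
OR = (a·d)/(b·c) = (1631 × 881) / (1011 × 628) = 1436911 / 634908 = 2.26318

2.26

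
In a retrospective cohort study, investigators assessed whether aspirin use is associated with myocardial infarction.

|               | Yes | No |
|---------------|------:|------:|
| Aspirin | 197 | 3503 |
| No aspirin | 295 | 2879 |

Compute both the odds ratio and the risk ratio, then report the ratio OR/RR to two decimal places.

Cells: a = 197, b = 3503, c = 295, d = 2879.
OR = (197·2879)/(3503·295) = 567163/1033385 = 0.54884
Risk in exposed = 197/3700 = 0.05324; risk in unexposed = 295/3174 = 0.09294; RR = 0.57286
OR/RR = 0.54884 / 0.57286 = 0.95807
The outcome is rare in both groups, so OR ≈ RR (ratio near 1).

0.96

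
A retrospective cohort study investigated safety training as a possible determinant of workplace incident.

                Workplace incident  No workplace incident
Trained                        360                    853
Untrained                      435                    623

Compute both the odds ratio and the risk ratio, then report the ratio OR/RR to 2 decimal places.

Cells: a = 360, b = 853, c = 435, d = 623.
OR = (360·623)/(853·435) = 224280/371055 = 0.60444
Risk in exposed = 360/1213 = 0.29678; risk in unexposed = 435/1058 = 0.41115; RR = 0.72184
OR/RR = 0.60444 / 0.72184 = 0.83736
The outcome is not rare, so the OR lies further from 1 than the RR.

0.84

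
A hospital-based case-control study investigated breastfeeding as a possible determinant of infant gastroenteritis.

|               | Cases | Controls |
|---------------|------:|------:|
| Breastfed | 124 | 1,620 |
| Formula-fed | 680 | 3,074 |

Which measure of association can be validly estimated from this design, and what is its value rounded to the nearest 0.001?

Cells: a = 124, b = 1620, c = 680, d = 3074.
This is a hospital-based case-control study: participants were sampled on outcome status, so risks in the source population cannot be estimated directly — relative risk is not valid here. The odds ratio is the appropriate measure.
OR = (a·d)/(b·c) = (124 × 3074) / (1620 × 680) = 381176 / 1101600 = 0.34602

0.346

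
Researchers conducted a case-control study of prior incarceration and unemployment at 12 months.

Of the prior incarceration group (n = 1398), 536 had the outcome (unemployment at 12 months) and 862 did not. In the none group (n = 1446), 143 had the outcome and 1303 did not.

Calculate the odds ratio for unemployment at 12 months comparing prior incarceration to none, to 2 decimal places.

From the description: a = 536, b = 862, c = 143, d = 1303.
OR = (a·d)/(b·c) = (536 × 1303) / (862 × 143) = 698408 / 123266 = 5.66586
The odds of unemployment at 12 months are about 5.67 times as high in the prior incarceration group.

5.67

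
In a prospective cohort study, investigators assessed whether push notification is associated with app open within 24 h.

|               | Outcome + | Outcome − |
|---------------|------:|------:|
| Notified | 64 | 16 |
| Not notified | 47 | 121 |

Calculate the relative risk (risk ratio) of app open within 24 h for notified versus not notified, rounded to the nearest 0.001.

Cells: a = 64, b = 16, c = 47, d = 121.
Risk in exposed = 64/80 = 0.80000; risk in unexposed = 47/168 = 0.27976.
RR = 0.80000 / 0.27976 = 2.85957
The risk among the exposed is 2.86 times that among the unexposed.

2.860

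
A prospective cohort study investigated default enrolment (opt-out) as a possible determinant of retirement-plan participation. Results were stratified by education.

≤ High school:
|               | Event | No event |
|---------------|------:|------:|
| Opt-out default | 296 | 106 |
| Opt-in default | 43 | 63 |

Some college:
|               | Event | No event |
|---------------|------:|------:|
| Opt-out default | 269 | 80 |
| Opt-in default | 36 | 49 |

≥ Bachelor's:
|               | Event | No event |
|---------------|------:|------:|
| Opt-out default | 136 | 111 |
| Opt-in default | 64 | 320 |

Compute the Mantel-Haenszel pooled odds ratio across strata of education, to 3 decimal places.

5.064

OR_MH = Σ(aᵢdᵢ/nᵢ) / Σ(bᵢcᵢ/nᵢ), where nᵢ is the stratum total.
Stratum 1 (≤ High school): n = 508; a·d/n = 296·63/508 = 36.7087; b·c/n = 106·43/508 = 8.9724
Stratum 2 (Some college): n = 434; a·d/n = 269·49/434 = 30.3710; b·c/n = 80·36/434 = 6.6359
Stratum 3 (≥ Bachelor's): n = 631; a·d/n = 136·320/631 = 68.9699; b·c/n = 111·64/631 = 11.2583
OR_MH = (36.7087 + 30.3710 + 68.9699) / (8.9724 + 6.6359 + 11.2583) = 136.0495 / 26.8667 = 5.06387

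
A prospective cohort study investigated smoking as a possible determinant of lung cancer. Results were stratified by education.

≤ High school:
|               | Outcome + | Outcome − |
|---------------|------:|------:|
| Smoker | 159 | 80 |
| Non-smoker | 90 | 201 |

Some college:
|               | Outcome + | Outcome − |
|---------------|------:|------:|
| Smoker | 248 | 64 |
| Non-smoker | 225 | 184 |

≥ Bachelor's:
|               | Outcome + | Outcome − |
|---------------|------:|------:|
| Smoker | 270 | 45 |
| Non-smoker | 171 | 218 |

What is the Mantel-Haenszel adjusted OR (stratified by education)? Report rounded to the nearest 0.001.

OR_MH = Σ(aᵢdᵢ/nᵢ) / Σ(bᵢcᵢ/nᵢ), where nᵢ is the stratum total.
Stratum 1 (≤ High school): n = 530; a·d/n = 159·201/530 = 60.3000; b·c/n = 80·90/530 = 13.5849
Stratum 2 (Some college): n = 721; a·d/n = 248·184/721 = 63.2899; b·c/n = 64·225/721 = 19.9723
Stratum 3 (≥ Bachelor's): n = 704; a·d/n = 270·218/704 = 83.6080; b·c/n = 45·171/704 = 10.9304
OR_MH = (60.3000 + 63.2899 + 83.6080) / (13.5849 + 19.9723 + 10.9304) = 207.1978 / 44.4876 = 4.65743

4.657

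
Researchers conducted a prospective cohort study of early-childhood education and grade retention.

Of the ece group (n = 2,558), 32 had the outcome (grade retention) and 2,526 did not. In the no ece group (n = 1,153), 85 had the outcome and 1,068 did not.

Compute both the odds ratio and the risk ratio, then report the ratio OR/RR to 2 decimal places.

0.94

From the description: a = 32, b = 2526, c = 85, d = 1068.
OR = (32·1068)/(2526·85) = 34176/214710 = 0.15917
Risk in exposed = 32/2558 = 0.01251; risk in unexposed = 85/1153 = 0.07372; RR = 0.16969
OR/RR = 0.15917 / 0.16969 = 0.93801
The outcome is rare in both groups, so OR ≈ RR (ratio near 1).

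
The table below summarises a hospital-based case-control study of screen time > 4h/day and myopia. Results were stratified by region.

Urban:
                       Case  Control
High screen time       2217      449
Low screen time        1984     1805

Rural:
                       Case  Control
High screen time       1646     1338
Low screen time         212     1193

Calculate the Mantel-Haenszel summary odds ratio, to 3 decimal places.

5.267

OR_MH = Σ(aᵢdᵢ/nᵢ) / Σ(bᵢcᵢ/nᵢ), where nᵢ is the stratum total.
Stratum 1 (Urban): n = 6455; a·d/n = 2217·1805/6455 = 619.9357; b·c/n = 449·1984/6455 = 138.0040
Stratum 2 (Rural): n = 4389; a·d/n = 1646·1193/4389 = 447.4090; b·c/n = 1338·212/4389 = 64.6288
OR_MH = (619.9357 + 447.4090) / (138.0040 + 64.6288) = 1067.3447 / 202.6329 = 5.26738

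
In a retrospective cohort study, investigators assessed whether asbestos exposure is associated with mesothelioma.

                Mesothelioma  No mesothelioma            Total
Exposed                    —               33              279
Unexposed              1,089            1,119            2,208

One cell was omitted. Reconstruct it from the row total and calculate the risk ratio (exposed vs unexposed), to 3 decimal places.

The missing cell is in the exposed row: 279 − 33 = 246.
So a = 246, b = 33, c = 1089, d = 1119.
RR = [a/(a+b)] / [c/(c+d)] = (246/279) / (1089/2208) = 0.88172/0.49321 = 1.78773

1.788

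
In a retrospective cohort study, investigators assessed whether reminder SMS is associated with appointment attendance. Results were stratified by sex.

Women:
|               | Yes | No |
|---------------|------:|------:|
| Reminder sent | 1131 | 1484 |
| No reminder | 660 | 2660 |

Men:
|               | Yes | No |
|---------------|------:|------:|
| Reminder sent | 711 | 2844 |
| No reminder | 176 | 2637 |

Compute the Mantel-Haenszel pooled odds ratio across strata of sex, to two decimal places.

3.29

OR_MH = Σ(aᵢdᵢ/nᵢ) / Σ(bᵢcᵢ/nᵢ), where nᵢ is the stratum total.
Stratum 1 (Women): n = 5935; a·d/n = 1131·2660/5935 = 506.9014; b·c/n = 1484·660/5935 = 165.0278
Stratum 2 (Men): n = 6368; a·d/n = 711·2637/6368 = 294.4264; b·c/n = 2844·176/6368 = 78.6030
OR_MH = (506.9014 + 294.4264) / (165.0278 + 78.6030) = 801.3278 / 243.6308 = 3.28911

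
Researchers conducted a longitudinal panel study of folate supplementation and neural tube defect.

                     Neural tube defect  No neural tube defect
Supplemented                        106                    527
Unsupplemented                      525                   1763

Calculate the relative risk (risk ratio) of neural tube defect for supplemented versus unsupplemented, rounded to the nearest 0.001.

0.730

Cells: a = 106, b = 527, c = 525, d = 1763.
Risk in exposed = 106/633 = 0.16746; risk in unexposed = 525/2288 = 0.22946.
RR = 0.16746 / 0.22946 = 0.72979
The risk is 27% lower among the exposed than among the unexposed.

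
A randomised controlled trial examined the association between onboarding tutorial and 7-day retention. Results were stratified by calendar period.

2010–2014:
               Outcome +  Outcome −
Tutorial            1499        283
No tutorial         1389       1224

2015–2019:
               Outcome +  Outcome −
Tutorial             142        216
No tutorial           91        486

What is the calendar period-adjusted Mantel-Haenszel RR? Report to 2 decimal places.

1.64

RR_MH = Σ(aᵢ·n₀ᵢ/nᵢ) / Σ(cᵢ·n₁ᵢ/nᵢ), with n₁ᵢ = aᵢ+bᵢ (exposed), n₀ᵢ = cᵢ+dᵢ (unexposed), nᵢ = n₁ᵢ+n₀ᵢ.
Stratum 1 (2010–2014): n₁ = 1782, n₀ = 2613, n = 4395; a·n₀/n = 1499·2613/4395 = 891.2143; c·n₁/n = 1389·1782/4395 = 563.1850
Stratum 2 (2015–2019): n₁ = 358, n₀ = 577, n = 935; a·n₀/n = 142·577/935 = 87.6299; c·n₁/n = 91·358/935 = 34.8428
RR_MH = (891.2143 + 87.6299) / (563.1850 + 34.8428) = 978.8443 / 598.0278 = 1.63679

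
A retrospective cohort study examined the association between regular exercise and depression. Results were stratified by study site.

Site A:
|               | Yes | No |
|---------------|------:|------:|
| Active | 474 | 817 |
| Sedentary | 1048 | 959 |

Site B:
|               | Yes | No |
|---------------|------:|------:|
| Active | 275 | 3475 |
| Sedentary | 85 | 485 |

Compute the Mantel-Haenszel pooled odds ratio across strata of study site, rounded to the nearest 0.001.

OR_MH = Σ(aᵢdᵢ/nᵢ) / Σ(bᵢcᵢ/nᵢ), where nᵢ is the stratum total.
Stratum 1 (Site A): n = 3298; a·d/n = 474·959/3298 = 137.8308; b·c/n = 817·1048/3298 = 259.6167
Stratum 2 (Site B): n = 4320; a·d/n = 275·485/4320 = 30.8738; b·c/n = 3475·85/4320 = 68.3738
OR_MH = (137.8308 + 30.8738) / (259.6167 + 68.3738) = 168.7046 / 327.9906 = 0.51436

0.514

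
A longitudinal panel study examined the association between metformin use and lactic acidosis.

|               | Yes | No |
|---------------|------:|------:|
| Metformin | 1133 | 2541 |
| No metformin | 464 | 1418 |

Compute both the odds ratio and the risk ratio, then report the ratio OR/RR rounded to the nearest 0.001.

1.089

Cells: a = 1133, b = 2541, c = 464, d = 1418.
OR = (1133·1418)/(2541·464) = 1606594/1179024 = 1.36265
Risk in exposed = 1133/3674 = 0.30838; risk in unexposed = 464/1882 = 0.24655; RR = 1.25081
OR/RR = 1.36265 / 1.25081 = 1.08941
The outcome is not rare, so the OR lies further from 1 than the RR.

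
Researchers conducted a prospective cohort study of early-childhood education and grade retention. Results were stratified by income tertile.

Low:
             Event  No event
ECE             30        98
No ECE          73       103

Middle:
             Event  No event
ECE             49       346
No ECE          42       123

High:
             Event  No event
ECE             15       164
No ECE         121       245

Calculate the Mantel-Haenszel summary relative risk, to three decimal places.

RR_MH = Σ(aᵢ·n₀ᵢ/nᵢ) / Σ(cᵢ·n₁ᵢ/nᵢ), with n₁ᵢ = aᵢ+bᵢ (exposed), n₀ᵢ = cᵢ+dᵢ (unexposed), nᵢ = n₁ᵢ+n₀ᵢ.
Stratum 1 (Low): n₁ = 128, n₀ = 176, n = 304; a·n₀/n = 30·176/304 = 17.3684; c·n₁/n = 73·128/304 = 30.7368
Stratum 2 (Middle): n₁ = 395, n₀ = 165, n = 560; a·n₀/n = 49·165/560 = 14.4375; c·n₁/n = 42·395/560 = 29.6250
Stratum 3 (High): n₁ = 179, n₀ = 366, n = 545; a·n₀/n = 15·366/545 = 10.0734; c·n₁/n = 121·179/545 = 39.7413
RR_MH = (17.3684 + 14.4375 + 10.0734) / (30.7368 + 29.6250 + 39.7413) = 41.8793 / 100.1031 = 0.41836

0.418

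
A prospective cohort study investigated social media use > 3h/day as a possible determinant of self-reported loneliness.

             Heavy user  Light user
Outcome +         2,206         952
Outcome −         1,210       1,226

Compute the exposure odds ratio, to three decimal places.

2.348

Reading the table with exposure as columns: a = 2206 (Heavy user, case), b = 1210 (Heavy user, non-case), c = 952 (Light user, case), d = 1226.
OR = (a·d)/(b·c) = (2206 × 1226) / (1210 × 952) = 2704556 / 1151920 = 2.34787
The odds of self-reported loneliness are about 2.35 times as high in the heavy user group.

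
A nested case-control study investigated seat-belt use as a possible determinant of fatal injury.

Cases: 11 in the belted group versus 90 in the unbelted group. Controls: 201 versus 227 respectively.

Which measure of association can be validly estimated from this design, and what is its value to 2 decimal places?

From the description: a = 11, b = 201, c = 90, d = 227.
This is a nested case-control study: participants were sampled on outcome status, so risks in the source population cannot be estimated directly — relative risk is not valid here. The odds ratio is the appropriate measure.
OR = (a·d)/(b·c) = (11 × 227) / (201 × 90) = 2497 / 18090 = 0.13803

0.14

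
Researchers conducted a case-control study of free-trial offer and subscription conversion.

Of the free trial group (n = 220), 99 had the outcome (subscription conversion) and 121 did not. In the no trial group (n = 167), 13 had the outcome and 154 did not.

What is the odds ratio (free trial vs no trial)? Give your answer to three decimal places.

From the description: a = 99, b = 121, c = 13, d = 154.
OR = (a·d)/(b·c) = (99 × 154) / (121 × 13) = 15246 / 1573 = 9.69231
The odds of subscription conversion are about 9.69 times as high in the free trial group.

9.692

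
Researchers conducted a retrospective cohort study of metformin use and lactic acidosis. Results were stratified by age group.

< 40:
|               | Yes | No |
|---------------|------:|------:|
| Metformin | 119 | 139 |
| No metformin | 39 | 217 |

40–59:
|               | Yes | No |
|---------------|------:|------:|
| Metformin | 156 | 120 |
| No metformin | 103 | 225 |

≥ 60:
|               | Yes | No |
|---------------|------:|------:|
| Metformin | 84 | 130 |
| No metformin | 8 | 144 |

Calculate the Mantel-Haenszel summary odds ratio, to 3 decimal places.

4.177

OR_MH = Σ(aᵢdᵢ/nᵢ) / Σ(bᵢcᵢ/nᵢ), where nᵢ is the stratum total.
Stratum 1 (< 40): n = 514; a·d/n = 119·217/514 = 50.2393; b·c/n = 139·39/514 = 10.5467
Stratum 2 (40–59): n = 604; a·d/n = 156·225/604 = 58.1126; b·c/n = 120·103/604 = 20.4636
Stratum 3 (≥ 60): n = 366; a·d/n = 84·144/366 = 33.0492; b·c/n = 130·8/366 = 2.8415
OR_MH = (50.2393 + 58.1126 + 33.0492) / (10.5467 + 20.4636 + 2.8415) = 141.4011 / 33.8518 = 4.17706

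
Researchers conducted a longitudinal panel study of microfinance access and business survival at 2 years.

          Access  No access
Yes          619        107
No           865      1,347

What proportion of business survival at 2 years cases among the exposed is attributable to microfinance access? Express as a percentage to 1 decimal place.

Reading the table with exposure as columns: a = 619 (Access, case), b = 865 (Access, non-case), c = 107 (No access, case), d = 1347.
Risk in exposed = 619/1484 = 0.41712; risk in unexposed = 107/1454 = 0.07359.
RR = 0.41712/0.07359 = 5.66810
AR% = (RR − 1)/RR × 100 = (5.66810 − 1)/5.66810 × 100 = 82.3574%

82.4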